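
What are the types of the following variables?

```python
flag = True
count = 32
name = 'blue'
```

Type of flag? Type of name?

flag is bool; name is str

bool, str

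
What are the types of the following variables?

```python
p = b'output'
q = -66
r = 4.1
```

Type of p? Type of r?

p is bytes; r is float

bytes, float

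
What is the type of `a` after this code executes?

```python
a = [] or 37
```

'or' returns first truthy value (37, which is int)

int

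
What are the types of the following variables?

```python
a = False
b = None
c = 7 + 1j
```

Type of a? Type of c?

a is bool; c is complex

bool, complex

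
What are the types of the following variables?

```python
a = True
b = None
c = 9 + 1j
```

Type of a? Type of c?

a is bool; c is complex

bool, complex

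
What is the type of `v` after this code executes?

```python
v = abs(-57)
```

abs() of int returns int

int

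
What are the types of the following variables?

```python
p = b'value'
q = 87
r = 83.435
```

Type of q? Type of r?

q is int; r is float

int, float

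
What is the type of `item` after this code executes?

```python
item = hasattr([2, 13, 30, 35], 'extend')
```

hasattr() returns bool

bool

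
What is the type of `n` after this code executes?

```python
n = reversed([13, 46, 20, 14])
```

reversed() on a list returns a list_reverseiterator

list_reverseiterator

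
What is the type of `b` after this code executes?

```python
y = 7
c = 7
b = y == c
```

Equality comparison returns bool

bool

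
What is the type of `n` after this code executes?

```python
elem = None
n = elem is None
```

'is' comparison returns bool

bool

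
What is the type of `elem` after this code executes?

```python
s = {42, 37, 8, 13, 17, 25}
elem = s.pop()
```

Popping from a set of ints returns int

int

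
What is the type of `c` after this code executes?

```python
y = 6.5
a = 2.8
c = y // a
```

float // float returns float (floor division preserves float type)

float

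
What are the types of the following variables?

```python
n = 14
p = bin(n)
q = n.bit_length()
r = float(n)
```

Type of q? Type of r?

int.bit_length() returns int; float() returns float

int, float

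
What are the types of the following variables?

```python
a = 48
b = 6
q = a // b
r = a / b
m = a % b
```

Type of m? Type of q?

int % int returns int; int // int returns int

int, int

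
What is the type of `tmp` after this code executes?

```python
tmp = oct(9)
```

oct() returns str representation

str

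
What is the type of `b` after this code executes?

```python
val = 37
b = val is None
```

'is' comparison returns bool

bool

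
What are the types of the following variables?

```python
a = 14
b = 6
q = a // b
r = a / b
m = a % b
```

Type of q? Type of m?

int // int returns int; int % int returns int

int, int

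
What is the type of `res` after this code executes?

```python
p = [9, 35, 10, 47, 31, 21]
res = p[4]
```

Indexing a list of ints returns int (p[4] = 31)

int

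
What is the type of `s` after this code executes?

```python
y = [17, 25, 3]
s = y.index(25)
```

list.index() returns int

int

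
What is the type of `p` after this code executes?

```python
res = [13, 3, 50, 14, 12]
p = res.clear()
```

list.clear() returns None

NoneType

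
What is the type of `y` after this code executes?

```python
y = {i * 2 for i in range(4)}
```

A set comprehension {expr for x in iterable} produces a set

set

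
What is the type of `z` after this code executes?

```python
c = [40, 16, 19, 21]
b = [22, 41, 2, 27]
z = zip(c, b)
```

zip() returns a zip iterator object

zip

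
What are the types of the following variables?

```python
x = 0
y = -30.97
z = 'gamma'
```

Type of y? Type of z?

y is float; z is str

float, str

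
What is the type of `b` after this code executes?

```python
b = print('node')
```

print() returns None

NoneType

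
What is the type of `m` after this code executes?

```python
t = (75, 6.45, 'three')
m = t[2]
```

Index 2 of tuple is 'three' which is str

str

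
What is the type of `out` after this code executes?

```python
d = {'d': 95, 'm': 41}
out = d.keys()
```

.keys() returns a dict_keys view object

dict_keys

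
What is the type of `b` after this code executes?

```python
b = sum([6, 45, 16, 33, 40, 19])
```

sum() of ints returns int

int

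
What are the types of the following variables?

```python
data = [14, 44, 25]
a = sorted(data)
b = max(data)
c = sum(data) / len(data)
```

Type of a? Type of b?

sorted() returns list; max of ints returns int

list, int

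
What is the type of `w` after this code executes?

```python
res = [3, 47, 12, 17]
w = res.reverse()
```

list.reverse() returns None

NoneType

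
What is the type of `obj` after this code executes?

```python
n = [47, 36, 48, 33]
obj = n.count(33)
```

list.count() returns int

int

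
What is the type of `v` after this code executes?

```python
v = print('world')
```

print() returns None

NoneType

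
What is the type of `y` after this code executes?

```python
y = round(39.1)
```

round() with no ndigits arg returns int

int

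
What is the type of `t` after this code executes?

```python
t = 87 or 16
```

'or' returns the first truthy value (87, which is int)

int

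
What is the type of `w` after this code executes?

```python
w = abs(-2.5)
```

abs() of float returns float

float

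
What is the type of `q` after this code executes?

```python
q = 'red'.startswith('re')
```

str.startswith() returns bool

bool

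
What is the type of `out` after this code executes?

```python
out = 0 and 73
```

'and' returns the first falsy value (0, which is int)

int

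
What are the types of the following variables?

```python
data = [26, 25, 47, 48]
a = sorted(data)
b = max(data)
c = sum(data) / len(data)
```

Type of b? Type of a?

max of ints returns int; sorted() returns list

int, list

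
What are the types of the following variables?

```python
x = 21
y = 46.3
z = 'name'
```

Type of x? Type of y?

x is int; y is float

int, float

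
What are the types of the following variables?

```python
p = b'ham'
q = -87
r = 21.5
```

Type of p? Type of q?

p is bytes; q is int

bytes, int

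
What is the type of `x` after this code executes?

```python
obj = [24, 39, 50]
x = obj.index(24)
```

list.index() returns int

int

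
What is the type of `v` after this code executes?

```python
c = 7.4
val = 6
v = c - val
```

float - int returns float (7.4 - 6 = 1.4)

float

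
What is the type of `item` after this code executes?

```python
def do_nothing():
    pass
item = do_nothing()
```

A function with no return statement returns None

NoneType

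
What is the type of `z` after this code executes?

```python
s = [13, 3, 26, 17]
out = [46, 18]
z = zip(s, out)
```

zip() returns a zip iterator object

zip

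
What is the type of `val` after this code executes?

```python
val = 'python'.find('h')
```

str.find() returns int (index, or -1)

int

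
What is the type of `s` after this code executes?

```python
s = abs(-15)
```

abs() of int returns int

int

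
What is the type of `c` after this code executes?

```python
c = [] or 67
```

'or' returns first truthy value (67, which is int)

int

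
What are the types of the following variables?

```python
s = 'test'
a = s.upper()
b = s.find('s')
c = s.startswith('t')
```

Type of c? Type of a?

str.startswith() returns bool; str.upper() returns str

bool, str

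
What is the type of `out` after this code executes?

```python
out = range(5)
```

range() returns a range object

range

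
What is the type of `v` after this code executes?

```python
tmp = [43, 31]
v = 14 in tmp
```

'in' operator returns bool

bool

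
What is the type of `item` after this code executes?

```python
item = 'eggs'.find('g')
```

str.find() returns int (index, or -1)

int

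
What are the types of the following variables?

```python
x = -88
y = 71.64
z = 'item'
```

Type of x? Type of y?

x is int; y is float

int, float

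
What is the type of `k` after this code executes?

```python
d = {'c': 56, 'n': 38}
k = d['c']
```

Accessing dict[str, int] with key 'c' returns int value 56

int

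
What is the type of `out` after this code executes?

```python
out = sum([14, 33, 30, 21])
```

sum() of ints returns int

int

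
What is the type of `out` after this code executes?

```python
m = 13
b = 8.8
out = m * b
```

int * float returns float (13 * 8.8 = 114.4)

float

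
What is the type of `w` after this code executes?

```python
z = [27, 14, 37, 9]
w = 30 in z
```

'in' operator returns bool

bool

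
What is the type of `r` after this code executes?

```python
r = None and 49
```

'and' returns first falsy value (None)

NoneType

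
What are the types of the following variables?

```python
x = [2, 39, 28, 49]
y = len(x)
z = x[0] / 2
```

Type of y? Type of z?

len() returns int; int / int returns float

int, float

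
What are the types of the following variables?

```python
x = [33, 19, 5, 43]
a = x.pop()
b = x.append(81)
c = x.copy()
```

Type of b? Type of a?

list.append() returns None; list.pop() returns the element (int)

NoneType, int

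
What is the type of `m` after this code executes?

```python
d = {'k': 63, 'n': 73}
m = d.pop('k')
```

dict.pop() returns the value (int)

int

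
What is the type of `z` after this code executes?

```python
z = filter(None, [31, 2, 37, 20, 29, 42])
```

filter() returns a filter iterator object

filter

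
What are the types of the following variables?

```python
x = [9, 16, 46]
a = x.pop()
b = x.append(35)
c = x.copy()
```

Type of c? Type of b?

list.copy() returns list; list.append() returns None

list, NoneType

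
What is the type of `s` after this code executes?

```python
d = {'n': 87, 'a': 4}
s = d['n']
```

Accessing dict[str, int] with key 'n' returns int value 87

int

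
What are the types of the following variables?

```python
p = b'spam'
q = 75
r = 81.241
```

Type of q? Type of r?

q is int; r is float

int, float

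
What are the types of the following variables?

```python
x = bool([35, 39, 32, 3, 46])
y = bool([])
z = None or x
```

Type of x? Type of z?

bool() returns bool; None or <bool> returns the bool

bool, bool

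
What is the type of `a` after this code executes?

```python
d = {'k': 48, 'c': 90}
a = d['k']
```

Accessing dict[str, int] with key 'k' returns int value 48

int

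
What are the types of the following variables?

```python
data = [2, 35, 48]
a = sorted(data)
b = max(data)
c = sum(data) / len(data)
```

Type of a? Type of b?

sorted() returns list; max of ints returns int

list, int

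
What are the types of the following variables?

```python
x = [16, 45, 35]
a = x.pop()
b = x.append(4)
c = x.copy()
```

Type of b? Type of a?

list.append() returns None; list.pop() returns the element (int)

NoneType, int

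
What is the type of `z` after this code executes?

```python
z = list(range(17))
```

list(range(...)) returns list

list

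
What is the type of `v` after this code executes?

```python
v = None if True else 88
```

Ternary: condition is True, if branch (None) taken → NoneType

NoneType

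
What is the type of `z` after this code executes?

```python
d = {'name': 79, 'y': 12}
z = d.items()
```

dict.items() returns a dict_items view

dict_items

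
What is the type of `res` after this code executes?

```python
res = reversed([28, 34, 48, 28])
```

reversed() on a list returns a list_reverseiterator

list_reverseiterator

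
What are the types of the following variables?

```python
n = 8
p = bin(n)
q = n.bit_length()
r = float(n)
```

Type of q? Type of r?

int.bit_length() returns int; float() returns float

int, float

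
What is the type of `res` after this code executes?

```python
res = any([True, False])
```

any() returns bool

bool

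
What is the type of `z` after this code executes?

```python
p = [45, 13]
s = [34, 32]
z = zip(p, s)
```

zip() returns a zip iterator object

zip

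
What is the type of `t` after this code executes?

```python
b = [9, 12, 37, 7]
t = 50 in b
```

'in' operator returns bool

bool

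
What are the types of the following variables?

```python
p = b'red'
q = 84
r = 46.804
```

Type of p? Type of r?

p is bytes; r is float

bytes, float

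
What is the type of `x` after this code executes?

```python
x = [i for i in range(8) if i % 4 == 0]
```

A list comprehension [...] produces a list

list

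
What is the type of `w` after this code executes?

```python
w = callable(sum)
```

callable() returns bool

bool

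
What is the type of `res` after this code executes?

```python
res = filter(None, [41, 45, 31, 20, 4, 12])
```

filter() returns a filter iterator object

filter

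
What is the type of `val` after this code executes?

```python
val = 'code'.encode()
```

str.encode() returns bytes

bytes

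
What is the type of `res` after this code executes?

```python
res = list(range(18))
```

list(range(...)) returns list

list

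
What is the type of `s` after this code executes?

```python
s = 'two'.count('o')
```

str.count() returns int

int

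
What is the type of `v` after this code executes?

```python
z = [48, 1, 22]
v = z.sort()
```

list.sort() returns None (sorts in place)

NoneType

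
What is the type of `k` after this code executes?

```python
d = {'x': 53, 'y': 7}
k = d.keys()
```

.keys() returns a dict_keys view object

dict_keys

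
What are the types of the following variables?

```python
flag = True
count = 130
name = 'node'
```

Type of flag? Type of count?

flag is bool; count is int

bool, int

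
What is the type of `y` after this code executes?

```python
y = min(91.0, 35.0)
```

min() of floats returns float

float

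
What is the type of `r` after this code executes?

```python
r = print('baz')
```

print() returns None

NoneType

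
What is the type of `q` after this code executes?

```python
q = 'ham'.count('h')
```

str.count() returns int

int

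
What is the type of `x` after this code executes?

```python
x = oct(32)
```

oct() returns str representation

str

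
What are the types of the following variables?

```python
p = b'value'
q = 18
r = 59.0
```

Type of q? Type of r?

q is int; r is float

int, float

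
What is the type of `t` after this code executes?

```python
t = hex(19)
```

hex() returns str representation

str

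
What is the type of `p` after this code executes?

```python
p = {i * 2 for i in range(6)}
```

A set comprehension {expr for x in iterable} produces a set

set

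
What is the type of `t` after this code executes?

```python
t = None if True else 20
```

Ternary: condition is True, if branch (None) taken → NoneType

NoneType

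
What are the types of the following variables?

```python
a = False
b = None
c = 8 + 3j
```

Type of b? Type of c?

b is NoneType; c is complex

NoneType, complex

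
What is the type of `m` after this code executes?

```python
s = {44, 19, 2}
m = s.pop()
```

Popping from a set of ints returns int

int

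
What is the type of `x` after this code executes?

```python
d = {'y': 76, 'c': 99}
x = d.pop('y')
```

dict.pop() returns the value (int)

int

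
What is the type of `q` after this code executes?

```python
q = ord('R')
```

ord() returns int (Unicode code point)

int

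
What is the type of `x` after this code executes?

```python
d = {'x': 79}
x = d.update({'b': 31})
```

dict.update() returns None

NoneType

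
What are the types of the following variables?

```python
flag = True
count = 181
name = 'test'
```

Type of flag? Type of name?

flag is bool; name is str

bool, str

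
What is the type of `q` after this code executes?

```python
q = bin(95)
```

bin() returns str representation

str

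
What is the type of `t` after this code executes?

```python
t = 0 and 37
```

'and' returns the first falsy value (0, which is int)

int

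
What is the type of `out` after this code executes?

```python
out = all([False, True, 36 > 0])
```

all() returns bool

bool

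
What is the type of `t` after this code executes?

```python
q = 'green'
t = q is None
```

'is' comparison returns bool

bool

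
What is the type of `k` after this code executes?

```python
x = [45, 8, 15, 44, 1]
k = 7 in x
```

'in' operator returns bool

bool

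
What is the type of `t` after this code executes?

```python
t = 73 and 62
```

'and' returns the last value when all truthy (62, which is int)

int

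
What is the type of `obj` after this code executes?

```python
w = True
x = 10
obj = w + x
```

bool + int returns int (True is 1, so 1 + 10 = 11)

int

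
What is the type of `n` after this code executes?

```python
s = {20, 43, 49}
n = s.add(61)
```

set.add() returns None (mutates in place)

NoneType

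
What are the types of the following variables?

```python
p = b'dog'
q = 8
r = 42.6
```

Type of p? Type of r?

p is bytes; r is float

bytes, float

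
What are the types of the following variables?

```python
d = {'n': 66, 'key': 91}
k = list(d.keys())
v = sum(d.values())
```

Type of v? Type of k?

sum of int values returns int; list(...) returns list

int, list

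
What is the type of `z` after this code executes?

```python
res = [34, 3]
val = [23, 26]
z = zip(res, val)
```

zip() returns a zip iterator object

zip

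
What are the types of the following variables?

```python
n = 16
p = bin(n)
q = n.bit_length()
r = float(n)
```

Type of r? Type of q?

float() returns float; int.bit_length() returns int

float, int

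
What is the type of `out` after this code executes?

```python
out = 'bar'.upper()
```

str.upper() returns str

str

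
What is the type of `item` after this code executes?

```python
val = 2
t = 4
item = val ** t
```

int ** positive int returns int (2 ** 4 = 16)

int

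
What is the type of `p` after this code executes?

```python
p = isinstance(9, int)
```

isinstance() returns bool

bool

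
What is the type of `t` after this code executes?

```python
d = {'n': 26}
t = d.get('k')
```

dict.get() returns None when key 'k' is not found and no default given

NoneType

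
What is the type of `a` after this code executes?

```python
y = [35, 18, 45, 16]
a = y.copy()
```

list.copy() returns list

list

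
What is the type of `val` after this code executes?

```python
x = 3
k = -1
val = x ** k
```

int ** negative int returns float

float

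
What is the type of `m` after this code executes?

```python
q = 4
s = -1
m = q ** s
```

int ** negative int returns float

float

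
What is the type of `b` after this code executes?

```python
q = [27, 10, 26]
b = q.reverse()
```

list.reverse() returns None

NoneType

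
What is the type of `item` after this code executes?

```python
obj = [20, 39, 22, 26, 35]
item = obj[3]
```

Indexing a list of ints returns int (obj[3] = 26)

int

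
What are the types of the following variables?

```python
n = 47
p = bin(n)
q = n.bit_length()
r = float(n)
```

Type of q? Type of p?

int.bit_length() returns int; bin() returns str

int, str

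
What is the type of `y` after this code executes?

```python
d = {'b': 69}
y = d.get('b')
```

dict.get() returns the value (int) when key is found

int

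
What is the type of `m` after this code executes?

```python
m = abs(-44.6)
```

abs() of float returns float

float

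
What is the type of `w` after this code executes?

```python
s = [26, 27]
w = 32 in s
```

'in' operator returns bool

bool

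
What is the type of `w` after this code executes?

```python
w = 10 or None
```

'or' returns first truthy value (10, int)

int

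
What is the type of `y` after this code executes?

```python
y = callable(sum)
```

callable() returns bool

bool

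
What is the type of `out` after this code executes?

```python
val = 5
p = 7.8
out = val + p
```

int + float returns float (5 + 7.8 = 12.8)

float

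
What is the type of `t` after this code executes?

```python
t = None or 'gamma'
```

'or' with None returns the other value ('gamma', str)

str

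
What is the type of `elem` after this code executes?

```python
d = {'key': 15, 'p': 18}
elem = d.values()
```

.values() returns a dict_values view object

dict_values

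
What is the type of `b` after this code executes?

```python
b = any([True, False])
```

any() returns bool

bool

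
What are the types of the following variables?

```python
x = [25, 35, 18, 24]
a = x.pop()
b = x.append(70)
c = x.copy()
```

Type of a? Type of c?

list.pop() returns the element (int); list.copy() returns list

int, list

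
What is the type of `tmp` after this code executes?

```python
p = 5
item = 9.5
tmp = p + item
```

int + float returns float (5 + 9.5 = 14.5)

float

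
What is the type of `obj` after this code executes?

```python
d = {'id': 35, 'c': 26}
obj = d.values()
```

.values() returns a dict_values view object

dict_values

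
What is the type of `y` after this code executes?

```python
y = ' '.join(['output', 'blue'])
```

str.join() returns str

str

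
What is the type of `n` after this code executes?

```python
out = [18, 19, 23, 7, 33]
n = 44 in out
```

'in' operator returns bool

bool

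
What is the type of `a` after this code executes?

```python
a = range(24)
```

range() returns a range object

range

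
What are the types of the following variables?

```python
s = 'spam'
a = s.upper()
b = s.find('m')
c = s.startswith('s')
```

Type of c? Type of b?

str.startswith() returns bool; str.find() returns int

bool, int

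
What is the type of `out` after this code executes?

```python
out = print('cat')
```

print() returns None

NoneType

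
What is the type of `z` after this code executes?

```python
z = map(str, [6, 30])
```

map() returns a map iterator object

map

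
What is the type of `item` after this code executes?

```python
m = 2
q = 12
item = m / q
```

int / int always returns float in Python 3 (2 / 12 = 0.166667)

float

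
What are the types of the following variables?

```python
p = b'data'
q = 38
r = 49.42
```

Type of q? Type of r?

q is int; r is float

int, float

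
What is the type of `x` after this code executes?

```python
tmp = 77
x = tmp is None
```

'is' comparison returns bool

bool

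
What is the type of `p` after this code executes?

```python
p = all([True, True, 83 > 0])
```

all() returns bool

bool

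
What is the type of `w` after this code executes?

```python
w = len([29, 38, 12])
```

len() always returns int

int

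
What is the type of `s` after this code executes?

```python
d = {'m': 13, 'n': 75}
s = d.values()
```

.values() returns a dict_values view object

dict_values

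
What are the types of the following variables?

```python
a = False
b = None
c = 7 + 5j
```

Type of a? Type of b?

a is bool; b is NoneType

bool, NoneType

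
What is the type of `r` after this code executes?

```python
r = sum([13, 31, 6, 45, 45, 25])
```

sum() of ints returns int

int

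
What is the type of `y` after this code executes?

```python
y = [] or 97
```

'or' returns first truthy value (97, which is int)

int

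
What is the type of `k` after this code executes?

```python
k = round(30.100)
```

round() with no ndigits arg returns int

int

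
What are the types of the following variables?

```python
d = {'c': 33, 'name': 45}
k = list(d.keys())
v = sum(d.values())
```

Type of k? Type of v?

list(...) returns list; sum of int values returns int

list, int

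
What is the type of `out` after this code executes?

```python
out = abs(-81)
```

abs() of int returns int

int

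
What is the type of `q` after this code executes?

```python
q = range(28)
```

range() returns a range object

range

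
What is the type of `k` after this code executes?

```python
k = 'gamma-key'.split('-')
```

str.split() returns list

list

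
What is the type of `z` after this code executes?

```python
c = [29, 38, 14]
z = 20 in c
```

'in' operator returns bool

bool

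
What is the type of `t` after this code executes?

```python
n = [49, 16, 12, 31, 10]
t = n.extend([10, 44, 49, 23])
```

list.extend() returns None

NoneType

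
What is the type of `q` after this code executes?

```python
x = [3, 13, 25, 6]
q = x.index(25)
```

list.index() returns int

int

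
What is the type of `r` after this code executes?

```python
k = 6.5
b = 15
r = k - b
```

float - int returns float (6.5 - 15 = -8.5)

float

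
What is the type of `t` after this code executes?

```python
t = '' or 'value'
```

'or' returns first truthy value ('value', which is str)

str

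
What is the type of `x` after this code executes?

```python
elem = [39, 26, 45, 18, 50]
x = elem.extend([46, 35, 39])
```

list.extend() returns None

NoneType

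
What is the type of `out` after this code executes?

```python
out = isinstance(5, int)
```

isinstance() returns bool

bool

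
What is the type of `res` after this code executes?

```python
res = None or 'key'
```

'or' with None returns the other value ('key', str)

str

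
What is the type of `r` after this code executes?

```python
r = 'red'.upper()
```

str.upper() returns str

str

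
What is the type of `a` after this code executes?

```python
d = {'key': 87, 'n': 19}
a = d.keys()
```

.keys() returns a dict_keys view object

dict_keys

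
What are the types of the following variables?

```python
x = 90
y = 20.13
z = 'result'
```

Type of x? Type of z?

x is int; z is str

int, str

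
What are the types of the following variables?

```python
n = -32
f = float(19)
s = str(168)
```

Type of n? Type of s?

n is int; s is str

int, str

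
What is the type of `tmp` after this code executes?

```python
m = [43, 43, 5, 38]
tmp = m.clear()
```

list.clear() returns None

NoneType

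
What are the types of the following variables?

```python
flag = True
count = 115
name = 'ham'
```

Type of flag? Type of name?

flag is bool; name is str

bool, str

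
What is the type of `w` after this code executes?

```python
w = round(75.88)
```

round() with no ndigits arg returns int

int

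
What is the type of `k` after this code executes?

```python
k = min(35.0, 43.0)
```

min() of floats returns float

float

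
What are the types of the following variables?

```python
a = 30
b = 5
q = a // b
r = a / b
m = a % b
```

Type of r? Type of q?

int / int returns float; int // int returns int

float, int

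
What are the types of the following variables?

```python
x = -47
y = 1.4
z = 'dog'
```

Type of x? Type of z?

x is int; z is str

int, str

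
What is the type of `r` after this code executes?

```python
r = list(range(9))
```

list(range(...)) returns list

list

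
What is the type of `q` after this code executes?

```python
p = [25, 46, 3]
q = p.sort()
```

list.sort() returns None (sorts in place)

NoneType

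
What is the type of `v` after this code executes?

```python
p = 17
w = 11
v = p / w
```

int / int always returns float in Python 3 (17 / 11 = 1.54545)

float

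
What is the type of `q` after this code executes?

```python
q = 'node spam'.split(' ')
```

str.split() returns list

list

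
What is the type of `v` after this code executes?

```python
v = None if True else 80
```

Ternary: condition is True, if branch (None) taken → NoneType

NoneType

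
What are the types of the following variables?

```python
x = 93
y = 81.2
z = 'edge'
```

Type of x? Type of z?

x is int; z is str

int, str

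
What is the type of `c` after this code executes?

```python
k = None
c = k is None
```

'is' comparison returns bool

bool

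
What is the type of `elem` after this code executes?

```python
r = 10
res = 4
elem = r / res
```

int / int always returns float in Python 3 (10 / 4 = 2.5)

float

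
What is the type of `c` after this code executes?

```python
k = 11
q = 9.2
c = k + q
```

int + float returns float (11 + 9.2 = 20.2)

float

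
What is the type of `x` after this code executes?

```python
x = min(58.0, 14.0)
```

min() of floats returns float

float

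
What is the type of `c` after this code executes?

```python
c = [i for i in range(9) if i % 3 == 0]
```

A list comprehension [...] produces a list

list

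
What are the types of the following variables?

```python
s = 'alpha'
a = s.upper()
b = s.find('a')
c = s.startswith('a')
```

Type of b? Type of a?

str.find() returns int; str.upper() returns str

int, str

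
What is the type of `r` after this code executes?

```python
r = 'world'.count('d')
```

str.count() returns int

int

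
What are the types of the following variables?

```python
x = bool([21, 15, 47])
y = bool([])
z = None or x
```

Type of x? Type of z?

bool() returns bool; None or <bool> returns the bool

bool, bool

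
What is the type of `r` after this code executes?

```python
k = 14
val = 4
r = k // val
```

int // int returns int (14 // 4 = 3)

int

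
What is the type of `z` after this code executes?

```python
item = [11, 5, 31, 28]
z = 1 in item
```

'in' operator returns bool

bool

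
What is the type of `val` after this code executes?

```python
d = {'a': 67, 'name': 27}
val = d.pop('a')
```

dict.pop() returns the value (int)

int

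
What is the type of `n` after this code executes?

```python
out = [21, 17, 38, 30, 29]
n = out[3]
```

Indexing a list of ints returns int (out[3] = 30)

int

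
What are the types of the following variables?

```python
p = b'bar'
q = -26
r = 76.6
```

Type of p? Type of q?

p is bytes; q is int

bytes, int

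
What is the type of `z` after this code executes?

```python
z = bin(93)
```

bin() returns str representation

str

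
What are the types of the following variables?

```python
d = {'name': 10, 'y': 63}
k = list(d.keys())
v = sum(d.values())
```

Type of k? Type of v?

list(...) returns list; sum of int values returns int

list, int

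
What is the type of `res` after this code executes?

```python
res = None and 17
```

'and' returns first falsy value (None)

NoneType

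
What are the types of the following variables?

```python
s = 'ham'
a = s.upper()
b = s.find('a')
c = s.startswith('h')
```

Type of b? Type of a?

str.find() returns int; str.upper() returns str

int, str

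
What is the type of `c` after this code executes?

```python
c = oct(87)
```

oct() returns str representation

str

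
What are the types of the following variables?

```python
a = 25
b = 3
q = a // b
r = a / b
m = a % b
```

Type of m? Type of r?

int % int returns int; int / int returns float

int, float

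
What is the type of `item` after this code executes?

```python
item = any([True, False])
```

any() returns bool

bool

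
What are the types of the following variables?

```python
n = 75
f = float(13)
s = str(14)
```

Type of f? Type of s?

f is float; s is str

float, str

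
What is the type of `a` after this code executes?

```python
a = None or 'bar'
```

'or' with None returns the other value ('bar', str)

str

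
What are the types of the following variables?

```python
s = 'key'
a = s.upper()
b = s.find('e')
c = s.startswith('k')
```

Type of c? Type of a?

str.startswith() returns bool; str.upper() returns str

bool, str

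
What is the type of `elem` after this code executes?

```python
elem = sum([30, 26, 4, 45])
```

sum() of ints returns int

int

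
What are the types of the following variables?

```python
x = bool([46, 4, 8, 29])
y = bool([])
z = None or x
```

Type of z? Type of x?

None or <bool> returns the bool; bool() returns bool

bool, bool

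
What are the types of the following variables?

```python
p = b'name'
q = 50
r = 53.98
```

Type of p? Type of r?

p is bytes; r is float

bytes, float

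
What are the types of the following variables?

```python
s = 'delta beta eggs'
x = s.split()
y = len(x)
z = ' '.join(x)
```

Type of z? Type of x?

str.join() returns str; str.split() returns list

str, list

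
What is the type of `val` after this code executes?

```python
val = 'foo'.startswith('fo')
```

str.startswith() returns bool

bool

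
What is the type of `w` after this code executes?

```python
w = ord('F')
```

ord() returns int (Unicode code point)

int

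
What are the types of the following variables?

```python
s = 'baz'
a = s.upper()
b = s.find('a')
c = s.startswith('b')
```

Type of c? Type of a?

str.startswith() returns bool; str.upper() returns str

bool, str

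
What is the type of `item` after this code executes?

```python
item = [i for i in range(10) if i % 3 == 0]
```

A list comprehension [...] produces a list

list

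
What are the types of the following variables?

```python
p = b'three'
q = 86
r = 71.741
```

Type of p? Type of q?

p is bytes; q is int

bytes, int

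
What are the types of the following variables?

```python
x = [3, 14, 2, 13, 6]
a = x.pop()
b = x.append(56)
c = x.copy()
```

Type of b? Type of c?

list.append() returns None; list.copy() returns list

NoneType, list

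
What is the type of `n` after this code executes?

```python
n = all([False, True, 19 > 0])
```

all() returns bool

bool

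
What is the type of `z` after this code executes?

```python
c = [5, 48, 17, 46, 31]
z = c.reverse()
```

list.reverse() returns None

NoneType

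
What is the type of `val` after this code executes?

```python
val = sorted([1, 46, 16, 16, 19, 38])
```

sorted() always returns list

list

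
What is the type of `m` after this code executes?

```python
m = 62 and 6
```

'and' returns the last value when all truthy (6, which is int)

int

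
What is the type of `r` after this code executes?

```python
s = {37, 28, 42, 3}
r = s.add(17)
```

set.add() returns None (mutates in place)

NoneType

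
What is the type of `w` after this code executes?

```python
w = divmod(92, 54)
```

divmod() returns a tuple (quotient, remainder)

tuple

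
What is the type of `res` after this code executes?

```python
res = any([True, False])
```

any() returns bool

bool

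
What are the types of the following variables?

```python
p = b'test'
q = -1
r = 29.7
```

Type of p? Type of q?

p is bytes; q is int

bytes, int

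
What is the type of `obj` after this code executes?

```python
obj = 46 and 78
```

'and' returns the last value when all truthy (78, which is int)

int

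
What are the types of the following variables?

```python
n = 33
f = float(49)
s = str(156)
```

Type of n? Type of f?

n is int; f is float

int, float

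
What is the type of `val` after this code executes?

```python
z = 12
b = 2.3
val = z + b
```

int + float returns float (12 + 2.3 = 14.3)

float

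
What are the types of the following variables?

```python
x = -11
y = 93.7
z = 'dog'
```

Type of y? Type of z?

y is float; z is str

float, str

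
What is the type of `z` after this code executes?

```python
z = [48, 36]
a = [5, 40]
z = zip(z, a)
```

zip() returns a zip iterator object

zip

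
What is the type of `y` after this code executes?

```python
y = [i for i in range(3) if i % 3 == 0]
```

A list comprehension [...] produces a list

list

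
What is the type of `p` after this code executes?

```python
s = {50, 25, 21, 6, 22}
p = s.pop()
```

Popping from a set of ints returns int

int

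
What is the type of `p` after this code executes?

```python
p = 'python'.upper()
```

str.upper() returns str

str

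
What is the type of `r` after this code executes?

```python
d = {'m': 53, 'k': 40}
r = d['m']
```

Accessing dict[str, int] with key 'm' returns int value 53

int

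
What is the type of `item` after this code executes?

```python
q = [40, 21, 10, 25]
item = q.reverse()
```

list.reverse() returns None

NoneType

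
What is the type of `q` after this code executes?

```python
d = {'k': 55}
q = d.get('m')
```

dict.get() returns None when key 'm' is not found and no default given

NoneType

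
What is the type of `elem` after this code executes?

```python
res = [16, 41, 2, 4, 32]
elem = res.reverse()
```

list.reverse() returns None

NoneType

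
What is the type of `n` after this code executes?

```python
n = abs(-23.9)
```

abs() of float returns float

float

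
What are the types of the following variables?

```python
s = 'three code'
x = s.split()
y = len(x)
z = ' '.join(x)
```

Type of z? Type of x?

str.join() returns str; str.split() returns list

str, list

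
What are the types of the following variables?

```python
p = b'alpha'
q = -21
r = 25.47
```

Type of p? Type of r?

p is bytes; r is float

bytes, float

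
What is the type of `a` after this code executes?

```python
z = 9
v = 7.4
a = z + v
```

int + float returns float (9 + 7.4 = 16.4)

float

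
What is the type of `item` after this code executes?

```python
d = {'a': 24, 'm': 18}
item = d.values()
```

.values() returns a dict_values view object

dict_values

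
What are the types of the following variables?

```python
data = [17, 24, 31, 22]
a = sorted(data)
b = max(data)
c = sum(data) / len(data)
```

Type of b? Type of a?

max of ints returns int; sorted() returns list

int, list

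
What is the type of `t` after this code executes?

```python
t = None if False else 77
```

Ternary: condition is False, else branch (77) taken → int

int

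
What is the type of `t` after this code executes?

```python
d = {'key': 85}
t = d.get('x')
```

dict.get() returns None when key 'x' is not found and no default given

NoneType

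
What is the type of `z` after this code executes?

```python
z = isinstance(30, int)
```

isinstance() returns bool

bool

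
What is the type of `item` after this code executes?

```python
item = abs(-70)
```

abs() of int returns int

int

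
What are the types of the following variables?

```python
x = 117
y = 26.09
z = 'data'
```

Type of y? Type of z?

y is float; z is str

float, str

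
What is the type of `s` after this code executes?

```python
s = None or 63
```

'or' with None returns the other value (63, int)

int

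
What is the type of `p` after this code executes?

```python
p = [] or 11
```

'or' returns first truthy value (11, which is int)

int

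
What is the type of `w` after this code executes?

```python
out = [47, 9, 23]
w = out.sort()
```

list.sort() returns None (sorts in place)

NoneType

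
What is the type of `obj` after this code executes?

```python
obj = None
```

None has type NoneType

NoneType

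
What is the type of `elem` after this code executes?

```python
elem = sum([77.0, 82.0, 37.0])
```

sum() of floats returns float

float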